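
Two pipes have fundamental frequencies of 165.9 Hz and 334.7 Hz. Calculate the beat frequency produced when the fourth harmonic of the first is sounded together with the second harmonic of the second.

Fourth harmonic of the first: 4·165.9 = 663.6 Hz.
Second harmonic of the second: 2·334.7 = 669.4 Hz.
f_beat = |663.6 − 669.4| = 5.8 Hz.

5.8 Hz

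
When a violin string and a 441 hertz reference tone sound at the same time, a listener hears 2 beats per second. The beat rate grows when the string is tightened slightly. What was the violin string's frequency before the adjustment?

|f − 441| = 2, so the violin string was at either 439 Hz or 443 Hz.
Increasing tension raises a string's frequency; the adjustment raises the violin string's frequency.
The beat rate rose, so the adjustment moved the violin string further from 441 Hz — it was already above the reference.

443 Hz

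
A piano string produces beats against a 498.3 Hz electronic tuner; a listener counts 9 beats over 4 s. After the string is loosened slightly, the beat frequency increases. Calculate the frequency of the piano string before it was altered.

496.05 Hz

Beat frequency = 9/4 = 2.25 Hz.
|f − 498.3| = 2.25, so the piano string was at either 496.05 Hz or 500.55 Hz.
Reducing tension lowers a string's frequency; the adjustment lowers the piano string's frequency.
The beat rate rose, so the adjustment moved the piano string further from 498.3 Hz — it was already below the reference.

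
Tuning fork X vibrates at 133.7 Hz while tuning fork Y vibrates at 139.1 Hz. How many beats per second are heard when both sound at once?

Beats arise from superposition of two nearby frequencies; the beat rate is |f₁ − f₂|.
|133.7 − 139.1| = 5.4 Hz.

5.4 Hz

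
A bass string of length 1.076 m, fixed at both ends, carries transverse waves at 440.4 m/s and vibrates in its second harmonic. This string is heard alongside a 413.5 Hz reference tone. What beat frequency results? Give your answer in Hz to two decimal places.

4.21 Hz

For a string fixed at both ends, f_n = n·v/(2L) = 2·440.4/(2·1.076) = 409.2937 Hz.
f_beat = |409.2937 − 413.5| = 4.21 Hz.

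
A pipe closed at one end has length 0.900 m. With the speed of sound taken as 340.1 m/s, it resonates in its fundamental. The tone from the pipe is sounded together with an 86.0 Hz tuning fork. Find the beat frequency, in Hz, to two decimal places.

Closed pipe (odd harmonics): f_n = n·v/(4L) = 1·340.1/(4·0.900) = 94.4722 Hz.
f_beat = |94.4722 − 86.0| = 8.47 Hz.

8.47 Hz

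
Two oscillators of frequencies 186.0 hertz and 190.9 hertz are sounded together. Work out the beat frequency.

Beats arise from superposition of two nearby frequencies; the beat rate is |f₁ − f₂|.
|186.0 − 190.9| = 4.9 Hz.

4.9 Hz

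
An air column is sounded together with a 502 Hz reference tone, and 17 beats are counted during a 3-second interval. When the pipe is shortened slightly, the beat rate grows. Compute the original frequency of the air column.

Beat frequency = 17/3 = 5.6667 Hz.
|f − 502| = 5.6667, so the air column was at either 496.3333 Hz or 507.6667 Hz.
A shorter pipe has a higher fundamental; the adjustment raises the air column's frequency.
The beat rate rose, so the adjustment moved the air column further from 502 Hz — it was already above the reference.

507.6667 Hz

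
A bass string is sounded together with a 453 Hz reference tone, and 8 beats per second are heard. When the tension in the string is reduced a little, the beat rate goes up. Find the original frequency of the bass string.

445 Hz

|f − 453| = 8, so the bass string was at either 445 Hz or 461 Hz.
Lower tension means lower frequency; the adjustment lowers the bass string's frequency.
The beat rate rose, so the adjustment moved the bass string further from 453 Hz — it was already below the reference.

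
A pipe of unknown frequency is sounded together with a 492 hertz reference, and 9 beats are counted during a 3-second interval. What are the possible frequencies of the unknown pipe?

Beat frequency = 9/3 = 3 Hz.
|f − 492| = 3, so f = 492 ± 3.

489 Hz or 495 Hz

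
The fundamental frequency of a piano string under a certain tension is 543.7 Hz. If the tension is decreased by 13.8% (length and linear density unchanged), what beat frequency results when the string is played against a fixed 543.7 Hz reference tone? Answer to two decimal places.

For a string, f ∝ √T, so the new frequency is 543.7·√0.862 = 504.7926 Hz.
f_beat = |504.7926 − 543.7| = 38.91 Hz.

38.91 Hz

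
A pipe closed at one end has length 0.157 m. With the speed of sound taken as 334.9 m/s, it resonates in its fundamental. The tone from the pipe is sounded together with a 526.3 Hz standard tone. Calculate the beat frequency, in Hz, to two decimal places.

Closed pipe (odd harmonics): f_n = n·v/(4L) = 1·334.9/(4·0.157) = 533.2803 Hz.
f_beat = |533.2803 − 526.3| = 6.98 Hz.

6.98 Hz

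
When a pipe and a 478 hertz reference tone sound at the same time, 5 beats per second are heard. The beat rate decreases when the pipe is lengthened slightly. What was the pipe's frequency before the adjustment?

|f − 478| = 5, so the pipe was at either 473 Hz or 483 Hz.
A longer pipe has a lower fundamental; the adjustment lowers the pipe's frequency.
The beat rate fell, so the adjustment moved the pipe toward 478 Hz — it must have started above the reference.

483 Hz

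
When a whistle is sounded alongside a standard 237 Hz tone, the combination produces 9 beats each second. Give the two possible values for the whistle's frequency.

228 Hz or 246 Hz

|f − 237| = 9, so f = 237 ± 9.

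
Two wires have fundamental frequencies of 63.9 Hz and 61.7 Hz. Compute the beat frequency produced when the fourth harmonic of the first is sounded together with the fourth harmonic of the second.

Fourth harmonic of the first: 4·63.9 = 255.6 Hz.
Fourth harmonic of the second: 4·61.7 = 246.8 Hz.
f_beat = |255.6 − 246.8| = 8.8 Hz.

8.8 Hz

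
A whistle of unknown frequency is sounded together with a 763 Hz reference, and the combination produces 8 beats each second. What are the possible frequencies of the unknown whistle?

|f − 763| = 8, so f = 763 ± 8.

755 Hz or 771 Hz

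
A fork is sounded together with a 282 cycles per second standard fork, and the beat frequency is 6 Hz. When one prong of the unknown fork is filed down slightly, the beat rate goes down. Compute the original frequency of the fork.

276 Hz

|f − 282| = 6, so the fork was at either 276 Hz or 288 Hz.
Filing a prong removes mass and raises the fork's frequency; the adjustment raises the fork's frequency.
The beat rate fell, so the adjustment moved the fork toward 282 Hz — it must have started below the reference.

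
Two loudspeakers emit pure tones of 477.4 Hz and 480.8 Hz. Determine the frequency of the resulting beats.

The beat frequency equals the magnitude of the frequency difference.
|477.4 − 480.8| = 3.4 Hz.

3.4 Hz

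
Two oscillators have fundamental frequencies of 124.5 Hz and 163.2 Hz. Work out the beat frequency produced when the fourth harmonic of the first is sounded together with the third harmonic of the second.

8.4 Hz

Fourth harmonic of the first: 4·124.5 = 498.0 Hz.
Third harmonic of the second: 3·163.2 = 489.6 Hz.
f_beat = |498.0 − 489.6| = 8.4 Hz.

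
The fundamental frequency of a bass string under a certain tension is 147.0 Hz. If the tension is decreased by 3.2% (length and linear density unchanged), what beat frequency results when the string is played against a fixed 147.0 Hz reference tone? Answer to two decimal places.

For a string, f ∝ √T, so the new frequency is 147.0·√0.968 = 144.6289 Hz.
f_beat = |144.6289 − 147.0| = 2.37 Hz.

2.37 Hz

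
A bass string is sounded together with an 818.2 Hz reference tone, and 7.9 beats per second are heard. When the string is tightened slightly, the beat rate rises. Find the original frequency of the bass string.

826.1 Hz

|f − 818.2| = 7.9, so the bass string was at either 810.3 Hz or 826.1 Hz.
Increasing tension raises a string's frequency; the adjustment raises the bass string's frequency.
The beat rate rose, so the adjustment moved the bass string further from 818.2 Hz — it was already above the reference.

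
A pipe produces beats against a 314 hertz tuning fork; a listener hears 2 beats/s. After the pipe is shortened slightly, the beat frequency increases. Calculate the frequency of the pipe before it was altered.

316 Hz

|f − 314| = 2, so the pipe was at either 312 Hz or 316 Hz.
A shorter pipe has a higher fundamental; the adjustment raises the pipe's frequency.
The beat rate rose, so the adjustment moved the pipe further from 314 Hz — it was already above the reference.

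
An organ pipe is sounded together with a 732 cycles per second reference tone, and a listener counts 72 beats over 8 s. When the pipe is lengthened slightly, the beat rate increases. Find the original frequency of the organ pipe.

723 Hz

Beat frequency = 72/8 = 9 Hz.
|f − 732| = 9, so the organ pipe was at either 723 Hz or 741 Hz.
A longer pipe has a lower fundamental; the adjustment lowers the organ pipe's frequency.
The beat rate rose, so the adjustment moved the organ pipe further from 732 Hz — it was already below the reference.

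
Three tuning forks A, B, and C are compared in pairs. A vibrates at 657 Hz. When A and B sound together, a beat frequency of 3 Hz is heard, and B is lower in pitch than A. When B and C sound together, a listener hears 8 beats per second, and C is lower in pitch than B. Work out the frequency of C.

B is below A, so f_B = 657 − 3 = 654 Hz.
C is below B, so f_C = 654 − 8 = 646 Hz.

646 Hz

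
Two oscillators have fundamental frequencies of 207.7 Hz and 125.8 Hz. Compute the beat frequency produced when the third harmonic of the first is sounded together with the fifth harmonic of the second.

Third harmonic of the first: 3·207.7 = 623.1 Hz.
Fifth harmonic of the second: 5·125.8 = 629.0 Hz.
f_beat = |623.1 − 629.0| = 5.9 Hz.

5.9 Hz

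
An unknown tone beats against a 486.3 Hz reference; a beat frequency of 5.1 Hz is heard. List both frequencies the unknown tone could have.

|f − 486.3| = 5.1, so f = 486.3 ± 5.1.

481.2 Hz or 491.4 Hz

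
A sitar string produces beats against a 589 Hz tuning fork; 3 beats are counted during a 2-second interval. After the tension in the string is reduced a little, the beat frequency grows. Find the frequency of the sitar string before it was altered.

587.5 Hz

Beat frequency = 3/2 = 1.5 Hz.
|f − 589| = 1.5, so the sitar string was at either 587.5 Hz or 590.5 Hz.
Lower tension means lower frequency; the adjustment lowers the sitar string's frequency.
The beat rate rose, so the adjustment moved the sitar string further from 589 Hz — it was already below the reference.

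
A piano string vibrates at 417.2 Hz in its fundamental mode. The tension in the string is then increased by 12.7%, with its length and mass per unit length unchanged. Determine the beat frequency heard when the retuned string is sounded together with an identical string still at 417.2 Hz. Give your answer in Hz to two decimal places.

For a string, f ∝ √T, so the new frequency is 417.2·√1.127 = 442.9006 Hz.
f_beat = |442.9006 − 417.2| = 25.70 Hz.

25.70 Hz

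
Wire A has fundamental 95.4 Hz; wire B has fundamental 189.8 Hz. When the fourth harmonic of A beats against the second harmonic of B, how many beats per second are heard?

Fourth harmonic of the first: 4·95.4 = 381.6 Hz.
Second harmonic of the second: 2·189.8 = 379.6 Hz.
f_beat = |381.6 − 379.6| = 2.0 Hz.

2.0 Hz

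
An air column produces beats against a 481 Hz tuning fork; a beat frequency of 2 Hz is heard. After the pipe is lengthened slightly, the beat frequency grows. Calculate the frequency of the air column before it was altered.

479 Hz

|f − 481| = 2, so the air column was at either 479 Hz or 483 Hz.
A longer pipe has a lower fundamental; the adjustment lowers the air column's frequency.
The beat rate rose, so the adjustment moved the air column further from 481 Hz — it was already below the reference.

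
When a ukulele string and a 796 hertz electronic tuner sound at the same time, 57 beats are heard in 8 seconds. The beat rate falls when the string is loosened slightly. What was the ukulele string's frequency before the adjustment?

803.125 Hz

Beat frequency = 57/8 = 7.125 Hz.
|f − 796| = 7.125, so the ukulele string was at either 788.875 Hz or 803.125 Hz.
Reducing tension lowers a string's frequency; the adjustment lowers the ukulele string's frequency.
The beat rate fell, so the adjustment moved the ukulele string toward 796 Hz — it must have started above the reference.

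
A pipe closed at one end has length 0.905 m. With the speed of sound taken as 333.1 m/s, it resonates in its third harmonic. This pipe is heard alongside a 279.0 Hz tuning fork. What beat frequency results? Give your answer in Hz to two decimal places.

Closed pipe (odd harmonics): f_n = n·v/(4L) = 3·333.1/(4·0.905) = 276.0497 Hz.
f_beat = |276.0497 − 279.0| = 2.95 Hz.

2.95 Hz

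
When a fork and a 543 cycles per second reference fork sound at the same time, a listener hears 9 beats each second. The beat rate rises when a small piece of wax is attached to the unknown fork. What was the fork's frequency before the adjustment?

534 Hz

|f − 543| = 9, so the fork was at either 534 Hz or 552 Hz.
Loading a fork with wax lowers its frequency; the adjustment lowers the fork's frequency.
The beat rate rose, so the adjustment moved the fork further from 543 Hz — it was already below the reference.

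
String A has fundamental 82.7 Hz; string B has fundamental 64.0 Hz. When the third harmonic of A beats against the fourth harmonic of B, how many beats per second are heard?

7.9 Hz

Third harmonic of the first: 3·82.7 = 248.1 Hz.
Fourth harmonic of the second: 4·64.0 = 256.0 Hz.
f_beat = |248.1 − 256.0| = 7.9 Hz.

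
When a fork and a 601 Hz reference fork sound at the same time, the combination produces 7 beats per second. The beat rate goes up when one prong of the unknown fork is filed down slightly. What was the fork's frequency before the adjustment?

608 Hz

|f − 601| = 7, so the fork was at either 594 Hz or 608 Hz.
Filing a prong removes mass and raises the fork's frequency; the adjustment raises the fork's frequency.
The beat rate rose, so the adjustment moved the fork further from 601 Hz — it was already above the reference.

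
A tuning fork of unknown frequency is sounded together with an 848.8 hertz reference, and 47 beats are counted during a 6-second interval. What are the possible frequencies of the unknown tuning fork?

Beat frequency = 47/6 = 7.8333 Hz.
|f − 848.8| = 7.8333, so f = 848.8 ± 7.8333.

840.9667 Hz or 856.6333 Hz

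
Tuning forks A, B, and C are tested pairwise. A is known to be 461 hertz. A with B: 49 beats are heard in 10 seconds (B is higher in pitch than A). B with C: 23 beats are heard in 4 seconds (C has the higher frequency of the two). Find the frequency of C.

471.65 Hz

A–B: Beat frequency = 49/10 = 4.9 Hz.
B is above A, so f_B = 461 + 4.9 = 465.9 Hz.
B–C: Beat frequency = 23/4 = 5.75 Hz.
C is above B, so f_C = 465.9 + 5.75 = 471.65 Hz.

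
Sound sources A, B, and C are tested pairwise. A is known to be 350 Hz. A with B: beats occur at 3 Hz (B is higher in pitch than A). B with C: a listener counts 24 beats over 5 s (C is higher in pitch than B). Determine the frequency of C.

B is above A, so f_B = 350 + 3 = 353 Hz.
B–C: Beat frequency = 24/5 = 4.8 Hz.
C is above B, so f_C = 353 + 4.8 = 357.8 Hz.

357.8 Hz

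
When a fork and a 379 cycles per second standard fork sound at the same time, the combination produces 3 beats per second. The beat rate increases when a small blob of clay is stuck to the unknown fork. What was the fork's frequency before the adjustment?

376 Hz

|f − 379| = 3, so the fork was at either 376 Hz or 382 Hz.
Adding mass to a fork lowers its frequency; the adjustment lowers the fork's frequency.
The beat rate rose, so the adjustment moved the fork further from 379 Hz — it was already below the reference.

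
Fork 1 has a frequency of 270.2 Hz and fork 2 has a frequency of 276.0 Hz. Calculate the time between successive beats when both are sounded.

f_beat = |270.2 − 276.0| = 5.8 Hz.
Beat period T = 1 / f_beat = 1 / 5.8 s.

0.172 s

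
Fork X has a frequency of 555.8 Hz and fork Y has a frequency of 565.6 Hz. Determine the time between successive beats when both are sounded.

f_beat = |555.8 − 565.6| = 9.8 Hz.
Beat period T = 1 / f_beat = 1 / 9.8 s.

0.102 s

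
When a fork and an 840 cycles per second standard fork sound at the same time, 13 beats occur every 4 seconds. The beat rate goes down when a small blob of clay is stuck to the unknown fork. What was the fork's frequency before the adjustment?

843.25 Hz

Beat frequency = 13/4 = 3.25 Hz.
|f − 840| = 3.25, so the fork was at either 836.75 Hz or 843.25 Hz.
Adding mass to a fork lowers its frequency; the adjustment lowers the fork's frequency.
The beat rate fell, so the adjustment moved the fork toward 840 Hz — it must have started above the reference.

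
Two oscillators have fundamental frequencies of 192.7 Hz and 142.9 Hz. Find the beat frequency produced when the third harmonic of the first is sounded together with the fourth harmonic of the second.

6.5 Hz

Third harmonic of the first: 3·192.7 = 578.1 Hz.
Fourth harmonic of the second: 4·142.9 = 571.6 Hz.
f_beat = |578.1 − 571.6| = 6.5 Hz.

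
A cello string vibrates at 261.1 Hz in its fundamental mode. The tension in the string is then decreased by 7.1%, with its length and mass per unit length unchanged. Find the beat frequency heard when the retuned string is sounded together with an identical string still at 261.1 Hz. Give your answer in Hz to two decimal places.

For a string, f ∝ √T, so the new frequency is 261.1·√0.929 = 251.6603 Hz.
f_beat = |251.6603 − 261.1| = 9.44 Hz.

9.44 Hz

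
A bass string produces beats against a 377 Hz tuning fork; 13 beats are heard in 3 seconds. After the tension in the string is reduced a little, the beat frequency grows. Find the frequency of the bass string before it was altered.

Beat frequency = 13/3 = 4.3333 Hz.
|f − 377| = 4.3333, so the bass string was at either 372.6667 Hz or 381.3333 Hz.
Lower tension means lower frequency; the adjustment lowers the bass string's frequency.
The beat rate rose, so the adjustment moved the bass string further from 377 Hz — it was already below the reference.

372.6667 Hz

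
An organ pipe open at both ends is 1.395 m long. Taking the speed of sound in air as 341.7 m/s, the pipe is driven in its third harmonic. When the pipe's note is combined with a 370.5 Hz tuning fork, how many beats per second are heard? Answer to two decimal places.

3.08 Hz

Open pipe: f_n = n·v/(2L) = 3·341.7/(2·1.395) = 367.4194 Hz.
f_beat = |367.4194 − 370.5| = 3.08 Hz.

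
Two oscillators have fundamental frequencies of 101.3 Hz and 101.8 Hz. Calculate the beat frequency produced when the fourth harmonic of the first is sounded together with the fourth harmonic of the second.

2.0 Hz

Fourth harmonic of the first: 4·101.3 = 405.2 Hz.
Fourth harmonic of the second: 4·101.8 = 407.2 Hz.
f_beat = |405.2 − 407.2| = 2.0 Hz.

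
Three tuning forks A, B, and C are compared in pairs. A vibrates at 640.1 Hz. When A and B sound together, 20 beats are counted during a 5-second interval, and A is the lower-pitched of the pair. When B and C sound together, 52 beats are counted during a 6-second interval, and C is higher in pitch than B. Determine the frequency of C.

A–B: Beat frequency = 20/5 = 4 Hz.
B is above A, so f_B = 640.1 + 4 = 644.1 Hz.
B–C: Beat frequency = 52/6 = 8.6667 Hz.
C is above B, so f_C = 644.1 + 8.6667 = 652.7667 Hz.

652.7667 Hz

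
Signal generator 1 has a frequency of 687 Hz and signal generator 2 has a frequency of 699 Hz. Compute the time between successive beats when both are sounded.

f_beat = |687 − 699| = 12 Hz.
Beat period T = 1 / f_beat = 1 / 12 s.

0.083 s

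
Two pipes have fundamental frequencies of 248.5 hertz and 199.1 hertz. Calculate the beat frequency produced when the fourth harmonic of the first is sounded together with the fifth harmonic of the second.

1.5 Hz

Fourth harmonic of the first: 4·248.5 = 994.0 Hz.
Fifth harmonic of the second: 5·199.1 = 995.5 Hz.
f_beat = |994.0 − 995.5| = 1.5 Hz.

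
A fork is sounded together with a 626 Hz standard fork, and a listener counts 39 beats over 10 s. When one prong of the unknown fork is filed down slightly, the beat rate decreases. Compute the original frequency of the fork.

622.1 Hz

Beat frequency = 39/10 = 3.9 Hz.
|f − 626| = 3.9, so the fork was at either 622.1 Hz or 629.9 Hz.
Filing a prong removes mass and raises the fork's frequency; the adjustment raises the fork's frequency.
The beat rate fell, so the adjustment moved the fork toward 626 Hz — it must have started below the reference.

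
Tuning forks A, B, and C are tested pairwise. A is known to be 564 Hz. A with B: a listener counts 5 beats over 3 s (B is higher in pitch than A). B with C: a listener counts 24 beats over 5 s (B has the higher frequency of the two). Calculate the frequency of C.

A–B: Beat frequency = 5/3 = 1.6667 Hz.
B is above A, so f_B = 564 + 1.6667 = 565.6667 Hz.
B–C: Beat frequency = 24/5 = 4.8 Hz.
C is below B, so f_C = 565.6667 − 4.8 = 560.8667 Hz.

560.8667 Hz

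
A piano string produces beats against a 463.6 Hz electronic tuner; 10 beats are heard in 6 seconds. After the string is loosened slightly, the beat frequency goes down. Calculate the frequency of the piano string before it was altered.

Beat frequency = 10/6 = 1.6667 Hz.
|f − 463.6| = 1.6667, so the piano string was at either 461.9333 Hz or 465.2667 Hz.
Reducing tension lowers a string's frequency; the adjustment lowers the piano string's frequency.
The beat rate fell, so the adjustment moved the piano string toward 463.6 Hz — it must have started above the reference.

465.2667 Hz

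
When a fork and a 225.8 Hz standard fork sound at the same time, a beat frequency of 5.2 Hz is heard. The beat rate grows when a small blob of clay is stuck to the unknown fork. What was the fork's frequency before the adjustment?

220.6 Hz

|f − 225.8| = 5.2, so the fork was at either 220.6 Hz or 231 Hz.
Adding mass to a fork lowers its frequency; the adjustment lowers the fork's frequency.
The beat rate rose, so the adjustment moved the fork further from 225.8 Hz — it was already below the reference.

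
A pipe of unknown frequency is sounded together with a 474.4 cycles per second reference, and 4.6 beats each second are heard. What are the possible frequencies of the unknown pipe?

|f − 474.4| = 4.6, so f = 474.4 ± 4.6.

469.8 Hz or 479 Hz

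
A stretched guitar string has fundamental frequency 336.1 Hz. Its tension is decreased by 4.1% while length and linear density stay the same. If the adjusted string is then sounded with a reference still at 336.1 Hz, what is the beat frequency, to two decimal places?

6.96 Hz

For a string, f ∝ √T, so the new frequency is 336.1·√0.959 = 329.1378 Hz.
f_beat = |329.1378 − 336.1| = 6.96 Hz.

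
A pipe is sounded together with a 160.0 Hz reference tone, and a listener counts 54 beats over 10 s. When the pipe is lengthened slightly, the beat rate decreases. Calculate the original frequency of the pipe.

Beat frequency = 54/10 = 5.4 Hz.
|f − 160.0| = 5.4, so the pipe was at either 154.6 Hz or 165.4 Hz.
A longer pipe has a lower fundamental; the adjustment lowers the pipe's frequency.
The beat rate fell, so the adjustment moved the pipe toward 160.0 Hz — it must have started above the reference.

165.4 Hz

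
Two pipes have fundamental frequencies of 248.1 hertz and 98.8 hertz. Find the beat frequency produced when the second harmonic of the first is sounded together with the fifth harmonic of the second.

2.2 Hz

Second harmonic of the first: 2·248.1 = 496.2 Hz.
Fifth harmonic of the second: 5·98.8 = 494.0 Hz.
f_beat = |496.2 − 494.0| = 2.2 Hz.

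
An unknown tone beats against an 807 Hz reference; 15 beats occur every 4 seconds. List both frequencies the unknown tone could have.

803.25 Hz or 810.75 Hz

Beat frequency = 15/4 = 3.75 Hz.
|f − 807| = 3.75, so f = 807 ± 3.75.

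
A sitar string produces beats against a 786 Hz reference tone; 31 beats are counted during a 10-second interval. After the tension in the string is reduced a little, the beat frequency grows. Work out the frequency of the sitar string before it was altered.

Beat frequency = 31/10 = 3.1 Hz.
|f − 786| = 3.1, so the sitar string was at either 782.9 Hz or 789.1 Hz.
Lower tension means lower frequency; the adjustment lowers the sitar string's frequency.
The beat rate rose, so the adjustment moved the sitar string further from 786 Hz — it was already below the reference.

782.9 Hz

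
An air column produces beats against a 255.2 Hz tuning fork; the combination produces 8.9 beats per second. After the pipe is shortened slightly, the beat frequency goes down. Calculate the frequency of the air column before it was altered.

246.3 Hz

|f − 255.2| = 8.9, so the air column was at either 246.3 Hz or 264.1 Hz.
A shorter pipe has a higher fundamental; the adjustment raises the air column's frequency.
The beat rate fell, so the adjustment moved the air column toward 255.2 Hz — it must have started below the reference.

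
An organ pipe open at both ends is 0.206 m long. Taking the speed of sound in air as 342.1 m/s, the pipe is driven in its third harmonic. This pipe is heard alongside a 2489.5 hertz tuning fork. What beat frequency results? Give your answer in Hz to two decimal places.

Open pipe: f_n = n·v/(2L) = 3·342.1/(2·0.206) = 2491.0194 Hz.
f_beat = |2491.0194 − 2489.5| = 1.52 Hz.

1.52 Hz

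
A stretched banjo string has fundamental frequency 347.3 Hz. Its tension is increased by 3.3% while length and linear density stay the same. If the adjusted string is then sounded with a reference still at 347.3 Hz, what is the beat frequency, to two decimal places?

For a string, f ∝ √T, so the new frequency is 347.3·√1.033 = 352.9839 Hz.
f_beat = |352.9839 − 347.3| = 5.68 Hz.

5.68 Hz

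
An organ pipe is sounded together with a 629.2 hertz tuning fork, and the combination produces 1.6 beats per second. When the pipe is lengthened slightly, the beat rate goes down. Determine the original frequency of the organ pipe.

630.8 Hz

|f − 629.2| = 1.6, so the organ pipe was at either 627.6 Hz or 630.8 Hz.
A longer pipe has a lower fundamental; the adjustment lowers the organ pipe's frequency.
The beat rate fell, so the adjustment moved the organ pipe toward 629.2 Hz — it must have started above the reference.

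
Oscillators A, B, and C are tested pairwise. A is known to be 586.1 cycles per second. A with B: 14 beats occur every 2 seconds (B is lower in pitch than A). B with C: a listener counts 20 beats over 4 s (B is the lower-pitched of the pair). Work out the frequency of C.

A–B: Beat frequency = 14/2 = 7 Hz.
B is below A, so f_B = 586.1 − 7 = 579.1 Hz.
B–C: Beat frequency = 20/4 = 5 Hz.
C is above B, so f_C = 579.1 + 5 = 584.1 Hz.

584.1 Hz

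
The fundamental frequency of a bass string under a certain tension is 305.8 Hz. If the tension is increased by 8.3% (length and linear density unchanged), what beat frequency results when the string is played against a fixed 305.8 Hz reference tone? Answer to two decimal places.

12.44 Hz

For a string, f ∝ √T, so the new frequency is 305.8·√1.083 = 318.2378 Hz.
f_beat = |318.2378 − 305.8| = 12.44 Hz.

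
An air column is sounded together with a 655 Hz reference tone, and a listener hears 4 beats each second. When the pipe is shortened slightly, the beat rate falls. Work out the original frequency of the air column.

651 Hz

|f − 655| = 4, so the air column was at either 651 Hz or 659 Hz.
A shorter pipe has a higher fundamental; the adjustment raises the air column's frequency.
The beat rate fell, so the adjustment moved the air column toward 655 Hz — it must have started below the reference.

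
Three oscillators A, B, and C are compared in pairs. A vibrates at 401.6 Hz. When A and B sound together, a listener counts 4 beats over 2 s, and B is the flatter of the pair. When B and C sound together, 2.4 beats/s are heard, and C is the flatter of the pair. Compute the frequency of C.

397.2 Hz

A–B: Beat frequency = 4/2 = 2 Hz.
B is below A, so f_B = 401.6 − 2 = 399.6 Hz.
C is below B, so f_C = 399.6 − 2.4 = 397.2 Hz.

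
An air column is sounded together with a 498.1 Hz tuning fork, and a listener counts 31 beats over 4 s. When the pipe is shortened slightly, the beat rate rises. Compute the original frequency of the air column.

505.85 Hz

Beat frequency = 31/4 = 7.75 Hz.
|f − 498.1| = 7.75, so the air column was at either 490.35 Hz or 505.85 Hz.
A shorter pipe has a higher fundamental; the adjustment raises the air column's frequency.
The beat rate rose, so the adjustment moved the air column further from 498.1 Hz — it was already above the reference.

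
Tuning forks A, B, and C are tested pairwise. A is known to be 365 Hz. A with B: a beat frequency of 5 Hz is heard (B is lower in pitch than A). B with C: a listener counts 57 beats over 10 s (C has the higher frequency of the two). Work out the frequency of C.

365.7 Hz

B is below A, so f_B = 365 − 5 = 360 Hz.
B–C: Beat frequency = 57/10 = 5.7 Hz.
C is above B, so f_C = 360 + 5.7 = 365.7 Hz.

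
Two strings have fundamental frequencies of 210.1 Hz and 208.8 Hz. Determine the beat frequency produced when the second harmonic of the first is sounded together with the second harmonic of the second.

2.6 Hz

Second harmonic of the first: 2·210.1 = 420.2 Hz.
Second harmonic of the second: 2·208.8 = 417.6 Hz.
f_beat = |420.2 − 417.6| = 2.6 Hz.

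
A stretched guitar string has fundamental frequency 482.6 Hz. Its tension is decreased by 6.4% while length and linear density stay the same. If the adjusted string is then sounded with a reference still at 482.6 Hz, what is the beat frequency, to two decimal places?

For a string, f ∝ √T, so the new frequency is 482.6·√0.936 = 466.9015 Hz.
f_beat = |466.9015 − 482.6| = 15.70 Hz.

15.70 Hz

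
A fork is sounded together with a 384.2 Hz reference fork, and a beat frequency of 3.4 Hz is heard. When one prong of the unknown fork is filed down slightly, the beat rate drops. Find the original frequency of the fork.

|f − 384.2| = 3.4, so the fork was at either 380.8 Hz or 387.6 Hz.
Filing a prong removes mass and raises the fork's frequency; the adjustment raises the fork's frequency.
The beat rate fell, so the adjustment moved the fork toward 384.2 Hz — it must have started below the reference.

380.8 Hz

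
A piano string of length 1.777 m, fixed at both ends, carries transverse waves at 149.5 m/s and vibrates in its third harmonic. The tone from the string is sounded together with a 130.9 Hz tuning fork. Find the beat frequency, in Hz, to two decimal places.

For a string fixed at both ends, f_n = n·v/(2L) = 3·149.5/(2·1.777) = 126.1958 Hz.
f_beat = |126.1958 − 130.9| = 4.70 Hz.

4.70 Hz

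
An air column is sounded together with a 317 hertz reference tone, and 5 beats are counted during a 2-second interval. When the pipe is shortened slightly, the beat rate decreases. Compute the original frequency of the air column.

Beat frequency = 5/2 = 2.5 Hz.
|f − 317| = 2.5, so the air column was at either 314.5 Hz or 319.5 Hz.
A shorter pipe has a higher fundamental; the adjustment raises the air column's frequency.
The beat rate fell, so the adjustment moved the air column toward 317 Hz — it must have started below the reference.

314.5 Hz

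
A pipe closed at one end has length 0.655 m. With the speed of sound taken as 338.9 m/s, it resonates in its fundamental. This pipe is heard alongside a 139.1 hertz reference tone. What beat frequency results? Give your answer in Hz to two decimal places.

9.75 Hz

Closed pipe (odd harmonics): f_n = n·v/(4L) = 1·338.9/(4·0.655) = 129.3511 Hz.
f_beat = |129.3511 − 139.1| = 9.75 Hz.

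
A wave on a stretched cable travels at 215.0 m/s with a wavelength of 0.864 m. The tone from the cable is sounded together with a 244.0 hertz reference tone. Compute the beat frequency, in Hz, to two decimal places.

4.84 Hz

Source frequency f = v/λ = 215.0/0.864 = 248.8426 Hz.
f_beat = |248.8426 − 244.0| = 4.84 Hz.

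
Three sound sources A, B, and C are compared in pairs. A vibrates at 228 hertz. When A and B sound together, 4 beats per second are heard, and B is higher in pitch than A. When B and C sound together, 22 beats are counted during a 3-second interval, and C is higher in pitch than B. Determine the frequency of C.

239.3333 Hz

B is above A, so f_B = 228 + 4 = 232 Hz.
B–C: Beat frequency = 22/3 = 7.3333 Hz.
C is above B, so f_C = 232 + 7.3333 = 239.3333 Hz.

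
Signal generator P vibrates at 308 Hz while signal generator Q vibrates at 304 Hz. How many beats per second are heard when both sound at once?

Beats arise from superposition of two nearby frequencies; the beat rate is |f₁ − f₂|.
|308 − 304| = 4 Hz.

4 Hz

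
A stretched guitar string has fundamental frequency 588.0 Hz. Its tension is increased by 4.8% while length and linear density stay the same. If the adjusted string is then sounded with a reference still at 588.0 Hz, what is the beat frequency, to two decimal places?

13.95 Hz

For a string, f ∝ √T, so the new frequency is 588.0·√1.048 = 601.9466 Hz.
f_beat = |601.9466 − 588.0| = 13.95 Hz.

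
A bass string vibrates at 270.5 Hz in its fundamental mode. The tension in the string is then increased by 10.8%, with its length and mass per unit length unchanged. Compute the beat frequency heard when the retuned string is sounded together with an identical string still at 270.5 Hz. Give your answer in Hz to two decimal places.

For a string, f ∝ √T, so the new frequency is 270.5·√1.108 = 284.7326 Hz.
f_beat = |284.7326 − 270.5| = 14.23 Hz.

14.23 Hz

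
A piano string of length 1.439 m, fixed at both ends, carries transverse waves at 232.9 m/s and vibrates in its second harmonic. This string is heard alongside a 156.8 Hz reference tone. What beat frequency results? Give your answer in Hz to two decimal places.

5.05 Hz

For a string fixed at both ends, f_n = n·v/(2L) = 2·232.9/(2·1.439) = 161.8485 Hz.
f_beat = |161.8485 − 156.8| = 5.05 Hz.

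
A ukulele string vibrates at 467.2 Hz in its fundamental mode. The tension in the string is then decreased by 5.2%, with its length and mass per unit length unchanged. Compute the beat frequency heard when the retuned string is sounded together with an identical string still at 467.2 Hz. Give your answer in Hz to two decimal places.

For a string, f ∝ √T, so the new frequency is 467.2·√0.948 = 454.8906 Hz.
f_beat = |454.8906 − 467.2| = 12.31 Hz.

12.31 Hz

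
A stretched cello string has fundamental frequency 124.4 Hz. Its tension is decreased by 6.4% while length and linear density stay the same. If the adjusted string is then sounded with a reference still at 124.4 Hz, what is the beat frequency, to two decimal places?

For a string, f ∝ √T, so the new frequency is 124.4·√0.936 = 120.3534 Hz.
f_beat = |120.3534 − 124.4| = 4.05 Hz.

4.05 Hz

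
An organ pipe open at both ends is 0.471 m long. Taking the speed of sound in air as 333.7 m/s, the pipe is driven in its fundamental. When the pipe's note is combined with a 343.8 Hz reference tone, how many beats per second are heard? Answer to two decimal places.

Open pipe: f_n = n·v/(2L) = 1·333.7/(2·0.471) = 354.2463 Hz.
f_beat = |354.2463 − 343.8| = 10.45 Hz.

10.45 Hz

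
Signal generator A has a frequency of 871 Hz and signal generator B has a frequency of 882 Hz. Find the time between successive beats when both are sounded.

0.091 s

f_beat = |871 − 882| = 11 Hz.
Beat period T = 1 / f_beat = 1 / 11 s.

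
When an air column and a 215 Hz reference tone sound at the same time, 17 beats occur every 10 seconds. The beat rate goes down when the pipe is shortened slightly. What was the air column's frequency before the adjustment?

Beat frequency = 17/10 = 1.7 Hz.
|f − 215| = 1.7, so the air column was at either 213.3 Hz or 216.7 Hz.
A shorter pipe has a higher fundamental; the adjustment raises the air column's frequency.
The beat rate fell, so the adjustment moved the air column toward 215 Hz — it must have started below the reference.

213.3 Hz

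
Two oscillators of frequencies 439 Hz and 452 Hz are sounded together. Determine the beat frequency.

f_beat = |f₁ − f₂|.
|439 − 452| = 13 Hz.

13 Hz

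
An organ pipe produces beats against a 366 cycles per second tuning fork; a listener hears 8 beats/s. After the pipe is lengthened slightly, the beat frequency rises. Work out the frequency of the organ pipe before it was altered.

358 Hz

|f − 366| = 8, so the organ pipe was at either 358 Hz or 374 Hz.
A longer pipe has a lower fundamental; the adjustment lowers the organ pipe's frequency.
The beat rate rose, so the adjustment moved the organ pipe further from 366 Hz — it was already below the reference.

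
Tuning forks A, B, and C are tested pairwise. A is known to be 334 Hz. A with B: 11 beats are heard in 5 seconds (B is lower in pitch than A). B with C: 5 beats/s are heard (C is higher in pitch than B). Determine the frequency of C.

A–B: Beat frequency = 11/5 = 2.2 Hz.
B is below A, so f_B = 334 − 2.2 = 331.8 Hz.
C is above B, so f_C = 331.8 + 5 = 336.8 Hz.

336.8 Hz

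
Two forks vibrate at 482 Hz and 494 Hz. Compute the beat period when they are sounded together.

0.083 s

f_beat = |482 − 494| = 12 Hz.
Beat period T = 1 / f_beat = 1 / 12 s.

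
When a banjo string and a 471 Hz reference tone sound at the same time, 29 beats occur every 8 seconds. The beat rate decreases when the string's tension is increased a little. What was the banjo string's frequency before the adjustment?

467.375 Hz

Beat frequency = 29/8 = 3.625 Hz.
|f − 471| = 3.625, so the banjo string was at either 467.375 Hz or 474.625 Hz.
Higher tension means higher frequency; the adjustment raises the banjo string's frequency.
The beat rate fell, so the adjustment moved the banjo string toward 471 Hz — it must have started below the reference.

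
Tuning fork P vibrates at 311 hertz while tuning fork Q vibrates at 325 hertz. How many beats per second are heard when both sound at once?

14 Hz

The beat frequency equals the magnitude of the frequency difference.
|311 − 325| = 14 Hz.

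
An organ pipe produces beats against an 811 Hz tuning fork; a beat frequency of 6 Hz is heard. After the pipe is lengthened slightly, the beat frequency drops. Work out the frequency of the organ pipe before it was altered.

817 Hz

|f − 811| = 6, so the organ pipe was at either 805 Hz or 817 Hz.
A longer pipe has a lower fundamental; the adjustment lowers the organ pipe's frequency.
The beat rate fell, so the adjustment moved the organ pipe toward 811 Hz — it must have started above the reference.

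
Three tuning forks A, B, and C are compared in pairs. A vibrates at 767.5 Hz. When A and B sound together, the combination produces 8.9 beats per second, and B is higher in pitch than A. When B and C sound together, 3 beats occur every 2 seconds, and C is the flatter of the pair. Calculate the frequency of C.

B is above A, so f_B = 767.5 + 8.9 = 776.4 Hz.
B–C: Beat frequency = 3/2 = 1.5 Hz.
C is below B, so f_C = 776.4 − 1.5 = 774.9 Hz.

774.9 Hz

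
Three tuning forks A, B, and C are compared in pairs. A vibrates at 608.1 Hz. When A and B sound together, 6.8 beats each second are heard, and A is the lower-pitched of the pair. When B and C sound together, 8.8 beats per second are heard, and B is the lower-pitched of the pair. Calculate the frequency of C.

B is above A, so f_B = 608.1 + 6.8 = 614.9 Hz.
C is above B, so f_C = 614.9 + 8.8 = 623.7 Hz.

623.7 Hz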